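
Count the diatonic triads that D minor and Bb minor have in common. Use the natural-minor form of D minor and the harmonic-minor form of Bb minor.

Diatonic triads of D minor (natural minor): Dm (i), Edim (ii°), F (III), Gm (iv), Am (v), Bb (VI), C (VII).
Diatonic triads of Bb minor (harmonic minor): Bbm (i), Cdim (ii°), Dbaug (III+), Ebm (iv), F (V), Gb (VI), Adim (vii°).
Matching root and quality in both lists: F.
That gives 1 common triad.

1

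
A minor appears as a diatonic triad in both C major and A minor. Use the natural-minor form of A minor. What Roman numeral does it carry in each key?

vi in C major; i in A minor

The scale of C major is C D E F G A B; A is degree 6, and the triad built there (A-C-E) is minor, so it is vi.
The scale of A minor (natural minor) is A B C D E F G; A is degree 1, and the triad built there (A-C-E) is minor, so it is i.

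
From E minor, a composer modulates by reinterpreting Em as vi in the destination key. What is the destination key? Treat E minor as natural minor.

The numeral vi denotes a minor triad on scale degree 6. With E on degree 6, the tonic of the new key is G.
Degree 6 carries a minor triad in major keys, so the destination is G major.
Check: the diatonic triads of G major are G (I), Am (ii), Bm (iii), C (IV), D (V), Em (vi), F#dim (vii°) — Em is indeed vi.

G major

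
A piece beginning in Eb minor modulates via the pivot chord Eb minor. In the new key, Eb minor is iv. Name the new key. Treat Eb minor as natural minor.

The numeral iv denotes a minor triad on scale degree 4. With Eb on degree 4, the tonic of the new key is Bb.
Degree 4 carries a minor triad in minor keys, so the destination is Bb minor.
Check: the diatonic triads of Bb minor (natural minor) are Bbm (i), Cdim (ii°), Db (III), Ebm (iv), Fm (v), Gb (VI), Ab (VII) — Eb minor is indeed iv.

Bb minor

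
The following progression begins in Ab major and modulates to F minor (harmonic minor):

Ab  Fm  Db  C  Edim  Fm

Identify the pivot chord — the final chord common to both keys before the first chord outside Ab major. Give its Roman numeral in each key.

Chords diatonic to Ab major: Ab, Bbm, Cm, Db, Eb, Fm, Gdim.
Reading the progression, the first chord not in that set is C, so the modulation leaves Ab major there.
The chord immediately before C is Db, which is diatonic to both keys: IV in Ab major and VI in F minor.

Db — IV in Ab major, VI in F minor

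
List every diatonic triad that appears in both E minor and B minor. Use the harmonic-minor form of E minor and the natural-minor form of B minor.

Triads in E minor (harmonic minor): Em (i), F♯dim (ii°), Gaug (III+), Am (iv), B (V), C (VI), D♯dim (vii°).
Triads in B minor (natural minor): Bm (i), C♯dim (ii°), D (III), Em (iv), F♯m (v), G (VI), A (VII).
Shared triads with their functions: Em (i in E minor, iv in B minor).

Em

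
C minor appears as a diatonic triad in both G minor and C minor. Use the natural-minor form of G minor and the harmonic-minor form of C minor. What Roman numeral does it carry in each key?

iv in G minor; i in C minor

The scale of G minor (natural minor) is G A B♭ C D E♭ F; C is degree 4, and the triad built there (C-E♭-G) is minor, so it is iv.
The scale of C minor (harmonic minor) is C D E♭ F G A♭ B; C is degree 1, and the triad built there (C-E♭-G) is minor, so it is i.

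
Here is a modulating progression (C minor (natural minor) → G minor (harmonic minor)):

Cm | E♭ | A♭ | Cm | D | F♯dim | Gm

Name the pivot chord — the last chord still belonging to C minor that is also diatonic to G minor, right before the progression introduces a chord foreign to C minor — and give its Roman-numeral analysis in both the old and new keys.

Cm — i in C minor, iv in G minor

Chords diatonic to C minor: Cm, Ddim, E♭, Fm, Gm, A♭, B♭.
Reading the progression, the first chord not in that set is D, so the modulation leaves C minor there.
The chord immediately before D is Cm, which is diatonic to both keys: i in C minor and iv in G minor.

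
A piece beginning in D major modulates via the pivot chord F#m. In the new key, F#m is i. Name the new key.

F# minor

The numeral i denotes a minor triad on scale degree 1. With F# on degree 1, the tonic of the new key is F#.
Degree 1 carries a minor triad in minor keys, so the destination is F# minor.
Check: the diatonic triads of F# minor (natural minor) are F#m (i), G#dim (ii°), A (III), Bm (iv), C#m (v), D (VI), E (VII) — F#m is indeed i.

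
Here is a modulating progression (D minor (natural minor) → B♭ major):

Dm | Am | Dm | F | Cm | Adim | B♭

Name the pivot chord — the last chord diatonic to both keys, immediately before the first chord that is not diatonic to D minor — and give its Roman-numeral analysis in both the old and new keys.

Chords diatonic to D minor: Dm, Edim, F, Gm, Am, B♭, C.
Reading the progression, the first chord not in that set is Cm, so the modulation leaves D minor there.
The chord immediately before Cm is F, which is diatonic to both keys: III in D minor and V in B♭ major.

F — III in D minor, V in B♭ major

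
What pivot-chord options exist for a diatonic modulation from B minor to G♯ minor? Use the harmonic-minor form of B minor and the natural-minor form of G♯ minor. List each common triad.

Triads in B minor (harmonic minor): Bm (i), C♯dim (ii°), Daug (III+), Em (iv), F♯ (V), G (VI), A♯dim (vii°).
Triads in G♯ minor (natural minor): G♯m (i), A♯dim (ii°), B (III), C♯m (iv), D♯m (v), E (VI), F♯ (VII).
Shared triads with their functions: F♯ (V in B minor, VII in G♯ minor); A♯dim (vii° in B minor, ii° in G♯ minor).

F♯, A♯dim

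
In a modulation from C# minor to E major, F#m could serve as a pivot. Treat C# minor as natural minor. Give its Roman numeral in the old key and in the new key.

iv in C# minor; ii in E major

The scale of C# minor (natural minor) is C# D# E F# G# A B; F# is degree 4, and the triad built there (F#-A-C#) is minor, so it is iv.
The scale of E major is E F# G# A B C# D#; F# is degree 2, and the triad built there (F#-A-C#) is minor, so it is ii.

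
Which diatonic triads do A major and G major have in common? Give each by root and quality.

Bm, D

Triads in A major: A (I), Bm (ii), C#m (iii), D (IV), E (V), F#m (vi), G#dim (vii°).
Triads in G major: G (I), Am (ii), Bm (iii), C (IV), D (V), Em (vi), F#dim (vii°).
Shared triads with their functions: Bm (ii in A major, iii in G major); D (IV in A major, V in G major).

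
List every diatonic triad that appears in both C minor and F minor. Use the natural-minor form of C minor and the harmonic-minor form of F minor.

Fm

Triads in C minor (natural minor): Cm (i), Ddim (ii°), Eb (III), Fm (iv), Gm (v), Ab (VI), Bb (VII).
Triads in F minor (harmonic minor): Fm (i), Gdim (ii°), Abaug (III+), Bbm (iv), C (V), Db (VI), Edim (vii°).
Shared triads with their functions: Fm (iv in C minor, i in F minor).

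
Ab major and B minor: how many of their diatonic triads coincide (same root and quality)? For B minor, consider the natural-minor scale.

0

Diatonic triads of Ab major: Ab (I), Bbm (ii), Cm (iii), Db (IV), Eb (V), Fm (vi), Gdim (vii°).
Diatonic triads of B minor (natural minor): Bm (i), C#dim (ii°), D (III), Em (iv), F#m (v), G (VI), A (VII).
No triad has the same root and quality in both keys.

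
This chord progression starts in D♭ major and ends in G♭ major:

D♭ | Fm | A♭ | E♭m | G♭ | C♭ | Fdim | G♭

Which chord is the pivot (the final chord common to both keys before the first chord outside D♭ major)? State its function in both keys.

Chords diatonic to D♭ major: D♭, E♭m, Fm, G♭, A♭, B♭m, Cdim.
Reading the progression, the first chord not in that set is C♭, so the modulation leaves D♭ major there.
The chord immediately before C♭ is G♭, which is diatonic to both keys: IV in D♭ major and I in G♭ major.

G♭ — IV in D♭ major, I in G♭ major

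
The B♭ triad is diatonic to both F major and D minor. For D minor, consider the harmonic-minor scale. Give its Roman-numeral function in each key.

The scale of F major is F G A B♭ C D E; B♭ is degree 4, and the triad built there (B♭-D-F) is major, so it is IV.
The scale of D minor (harmonic minor) is D E F G A B♭ C♯; B♭ is degree 6, and the triad built there (B♭-D-F) is major, so it is VI.

IV in F major; VI in D minor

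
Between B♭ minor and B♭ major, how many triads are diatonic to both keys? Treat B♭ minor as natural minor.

0

Diatonic triads of B♭ minor (natural minor): B♭ minor (i), C diminished (ii°), D♭ major (III), E♭ minor (iv), F minor (v), G♭ major (VI), A♭ major (VII).
Diatonic triads of B♭ major: B♭ major (I), C minor (ii), D minor (iii), E♭ major (IV), F major (V), G minor (vi), A diminished (vii°).
No triad has the same root and quality in both keys.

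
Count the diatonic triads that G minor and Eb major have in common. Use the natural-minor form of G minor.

Diatonic triads of G minor (natural minor): Gm (i), Adim (ii°), Bb (III), Cm (iv), Dm (v), Eb (VI), F (VII).
Diatonic triads of Eb major: Eb (I), Fm (ii), Gm (iii), Ab (IV), Bb (V), Cm (vi), Ddim (vii°).
Matching root and quality in both lists: Gm, Bb, Cm, Eb.
That gives 4 common triads.

4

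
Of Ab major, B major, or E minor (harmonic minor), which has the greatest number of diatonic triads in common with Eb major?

Triads of Eb major: Eb (I), Fm (ii), Gm (iii), Ab (IV), Bb (V), Cm (vi), Ddim (vii°).
Ab major shares 4: Eb, Fm, Ab, Cm.
B major shares 0: none.
E minor (harmonic minor) shares 0: none.
The most common triads (4) are shared with Ab major.

Ab major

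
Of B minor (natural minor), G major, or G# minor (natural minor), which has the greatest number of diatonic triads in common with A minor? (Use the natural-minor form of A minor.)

Triads of A minor (natural minor): A minor (i), B diminished (ii°), C major (III), D minor (iv), E minor (v), F major (VI), G major (VII).
B minor (natural minor) shares 2: Em, G.
G major shares 4: Am, C, Em, G.
G# minor (natural minor) shares 0: none.
The most common triads (4) are shared with G major.

G major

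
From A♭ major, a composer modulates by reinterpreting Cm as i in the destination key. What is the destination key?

C minor

The numeral i denotes a minor triad on scale degree 1. With C on degree 1, the tonic of the new key is C.
Degree 1 carries a minor triad in minor keys, so the destination is C minor.
Check: the diatonic triads of C minor (natural minor) are Cm (i), Ddim (ii°), E♭ (III), Fm (iv), Gm (v), A♭ (VI), B♭ (VII) — Cm is indeed i.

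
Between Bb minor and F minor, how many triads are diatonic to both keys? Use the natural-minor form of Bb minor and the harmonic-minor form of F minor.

3

Diatonic triads of Bb minor (natural minor): Bb minor (i), C diminished (ii°), Db major (III), Eb minor (iv), F minor (v), Gb major (VI), Ab major (VII).
Diatonic triads of F minor (harmonic minor): F minor (i), G diminished (ii°), Ab augmented (III+), Bb minor (iv), C major (V), Db major (VI), E diminished (vii°).
Matching root and quality in both lists: Bb minor, Db major, F minor.
That gives 3 common triads.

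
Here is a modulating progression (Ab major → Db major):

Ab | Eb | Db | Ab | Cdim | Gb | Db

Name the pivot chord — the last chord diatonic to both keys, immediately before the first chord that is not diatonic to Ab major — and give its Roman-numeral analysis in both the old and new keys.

Ab — I in Ab major, V in Db major

Chords diatonic to Ab major: Ab, Bbm, Cm, Db, Eb, Fm, Gdim.
Reading the progression, the first chord not in that set is Cdim, so the modulation leaves Ab major there.
The chord immediately before Cdim is Ab, which is diatonic to both keys: I in Ab major and V in Db major.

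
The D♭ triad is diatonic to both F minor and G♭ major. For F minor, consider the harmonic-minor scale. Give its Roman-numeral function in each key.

VI in F minor; V in G♭ major

The scale of F minor (harmonic minor) is F G A♭ B♭ C D♭ E; D♭ is degree 6, and the triad built there (D♭-F-A♭) is major, so it is VI.
The scale of G♭ major is G♭ A♭ B♭ C♭ D♭ E♭ F; D♭ is degree 5, and the triad built there (D♭-F-A♭) is major, so it is V.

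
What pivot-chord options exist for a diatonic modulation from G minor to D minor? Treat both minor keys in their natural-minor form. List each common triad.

Triads in G minor (natural minor): Gm (i), Adim (ii°), Bb (III), Cm (iv), Dm (v), Eb (VI), F (VII).
Triads in D minor (natural minor): Dm (i), Edim (ii°), F (III), Gm (iv), Am (v), Bb (VI), C (VII).
Shared triads with their functions: Gm (i in G minor, iv in D minor); Bb (III in G minor, VI in D minor); Dm (v in G minor, i in D minor); F (VII in G minor, III in D minor).

Gm, Bb, Dm, F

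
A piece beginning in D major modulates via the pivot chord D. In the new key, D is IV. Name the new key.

The numeral IV denotes a major triad on scale degree 4. With D on degree 4, the tonic of the new key is A.
Degree 4 carries a major triad in major keys, so the destination is A major.
Check: the diatonic triads of A major are A (I), Bm (ii), C#m (iii), D (IV), E (V), F#m (vi), G#dim (vii°) — D is indeed IV.

A major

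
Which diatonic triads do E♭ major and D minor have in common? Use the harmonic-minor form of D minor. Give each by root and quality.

Gm, B♭

Triads in E♭ major: E♭ (I), Fm (ii), Gm (iii), A♭ (IV), B♭ (V), Cm (vi), Ddim (vii°).
Triads in D minor (harmonic minor): Dm (i), Edim (ii°), Faug (III+), Gm (iv), A (V), B♭ (VI), C♯dim (vii°).
Shared triads with their functions: Gm (iii in E♭ major, iv in D minor); B♭ (V in E♭ major, VI in D minor).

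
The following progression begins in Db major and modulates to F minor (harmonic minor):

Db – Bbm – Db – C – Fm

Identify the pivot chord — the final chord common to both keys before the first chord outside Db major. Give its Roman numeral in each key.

Chords diatonic to Db major: Db, Ebm, Fm, Gb, Ab, Bbm, Cdim.
Reading the progression, the first chord not in that set is C, so the modulation leaves Db major there.
The chord immediately before C is Db, which is diatonic to both keys: I in Db major and VI in F minor.

Db — I in Db major, VI in F minor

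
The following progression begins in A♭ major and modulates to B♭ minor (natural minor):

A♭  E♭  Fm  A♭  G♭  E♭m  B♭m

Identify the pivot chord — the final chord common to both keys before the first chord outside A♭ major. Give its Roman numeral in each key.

Chords diatonic to A♭ major: A♭, B♭m, Cm, D♭, E♭, Fm, Gdim.
Reading the progression, the first chord not in that set is G♭, so the modulation leaves A♭ major there.
The chord immediately before G♭ is A♭, which is diatonic to both keys: I in A♭ major and VII in B♭ minor.

A♭ — I in A♭ major, VII in B♭ minor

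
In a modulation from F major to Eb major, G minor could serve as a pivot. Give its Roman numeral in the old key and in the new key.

ii in F major; iii in Eb major

The scale of F major is F G A Bb C D E; G is degree 2, and the triad built there (G-Bb-D) is minor, so it is ii.
The scale of Eb major is Eb F G Ab Bb C D; G is degree 3, and the triad built there (G-Bb-D) is minor, so it is iii.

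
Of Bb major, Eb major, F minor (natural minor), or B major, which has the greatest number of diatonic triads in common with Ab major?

F minor

Triads of Ab major: Ab major (I), Bb minor (ii), C minor (iii), Db major (IV), Eb major (V), F minor (vi), G diminished (vii°).
Bb major shares 2: Cm, Eb.
Eb major shares 4: Ab, Cm, Eb, Fm.
F minor (natural minor) shares 7: Ab, Bbm, Cm, Db, Eb, Fm, Gdim.
B major shares 0: none.
The most common triads (7) are shared with F minor.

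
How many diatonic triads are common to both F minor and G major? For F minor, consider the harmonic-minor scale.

1

Diatonic triads of F minor (harmonic minor): Fm (i), Gdim (ii°), A♭aug (III+), B♭m (iv), C (V), D♭ (VI), Edim (vii°).
Diatonic triads of G major: G (I), Am (ii), Bm (iii), C (IV), D (V), Em (vi), F♯dim (vii°).
Matching root and quality in both lists: C.
That gives 1 common triad.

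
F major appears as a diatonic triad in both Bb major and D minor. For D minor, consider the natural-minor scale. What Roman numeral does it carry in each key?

The scale of Bb major is Bb C D Eb F G A; F is degree 5, and the triad built there (F-A-C) is major, so it is V.
The scale of D minor (natural minor) is D E F G A Bb C; F is degree 3, and the triad built there (F-A-C) is major, so it is III.

V in Bb major; III in D minor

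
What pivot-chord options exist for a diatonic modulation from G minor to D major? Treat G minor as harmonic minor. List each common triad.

D

Triads in G minor (harmonic minor): Gm (i), Adim (ii°), Bbaug (III+), Cm (iv), D (V), Eb (VI), F#dim (vii°).
Triads in D major: D (I), Em (ii), F#m (iii), G (IV), A (V), Bm (vi), C#dim (vii°).
Shared triads with their functions: D (V in G minor, I in D major).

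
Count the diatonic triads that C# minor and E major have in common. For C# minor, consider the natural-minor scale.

7

Diatonic triads of C# minor (natural minor): C#m (i), D#dim (ii°), E (III), F#m (iv), G#m (v), A (VI), B (VII).
Diatonic triads of E major: E (I), F#m (ii), G#m (iii), A (IV), B (V), C#m (vi), D#dim (vii°).
Matching root and quality in both lists: C#m, D#dim, E, F#m, G#m, A, B.
That gives 7 common triads.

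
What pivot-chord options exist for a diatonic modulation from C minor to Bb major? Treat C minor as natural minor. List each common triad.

Triads in C minor (natural minor): C minor (i), D diminished (ii°), Eb major (III), F minor (iv), G minor (v), Ab major (VI), Bb major (VII).
Triads in Bb major: Bb major (I), C minor (ii), D minor (iii), Eb major (IV), F major (V), G minor (vi), A diminished (vii°).
Shared triads with their functions: C minor (i in C minor, ii in Bb major); Eb major (III in C minor, IV in Bb major); G minor (v in C minor, vi in Bb major); Bb major (VII in C minor, I in Bb major).

Cm, Eb, Gm, Bb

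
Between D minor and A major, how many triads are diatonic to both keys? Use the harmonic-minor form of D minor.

Diatonic triads of D minor (harmonic minor): D minor (i), E diminished (ii°), F augmented (III+), G minor (iv), A major (V), Bb major (VI), C# diminished (vii°).
Diatonic triads of A major: A major (I), B minor (ii), C# minor (iii), D major (IV), E major (V), F# minor (vi), G# diminished (vii°).
Matching root and quality in both lists: A major.
That gives 1 common triad.

1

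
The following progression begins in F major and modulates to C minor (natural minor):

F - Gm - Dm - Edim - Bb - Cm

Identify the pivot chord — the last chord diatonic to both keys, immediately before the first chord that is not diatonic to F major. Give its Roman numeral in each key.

Chords diatonic to F major: F, Gm, Am, Bb, C, Dm, Edim.
Reading the progression, the first chord not in that set is Cm, so the modulation leaves F major there.
The chord immediately before Cm is Bb, which is diatonic to both keys: IV in F major and VII in C minor.

Bb — IV in F major, VII in C minor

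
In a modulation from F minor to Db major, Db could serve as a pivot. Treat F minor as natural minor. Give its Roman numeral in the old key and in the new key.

VI in F minor; I in Db major

The scale of F minor (natural minor) is F G Ab Bb C Db Eb; Db is degree 6, and the triad built there (Db-F-Ab) is major, so it is VI.
The scale of Db major is Db Eb F Gb Ab Bb C; Db is degree 1, and the triad built there (Db-F-Ab) is major, so it is I.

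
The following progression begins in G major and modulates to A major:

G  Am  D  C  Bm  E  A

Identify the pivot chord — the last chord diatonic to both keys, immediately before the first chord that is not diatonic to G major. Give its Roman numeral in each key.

Chords diatonic to G major: G, Am, Bm, C, D, Em, F#dim.
Reading the progression, the first chord not in that set is E, so the modulation leaves G major there.
The chord immediately before E is Bm, which is diatonic to both keys: iii in G major and ii in A major.

Bm — iii in G major, ii in A major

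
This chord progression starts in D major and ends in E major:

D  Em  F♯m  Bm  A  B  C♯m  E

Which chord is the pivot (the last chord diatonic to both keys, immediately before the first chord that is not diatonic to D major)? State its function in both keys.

A — V in D major, IV in E major

Chords diatonic to D major: D, Em, F♯m, G, A, Bm, C♯dim.
Reading the progression, the first chord not in that set is B, so the modulation leaves D major there.
The chord immediately before B is A, which is diatonic to both keys: V in D major and IV in E major.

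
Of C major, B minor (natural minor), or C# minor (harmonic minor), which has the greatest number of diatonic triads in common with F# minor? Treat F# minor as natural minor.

Triads of F# minor (natural minor): F#m (i), G#dim (ii°), A (III), Bm (iv), C#m (v), D (VI), E (VII).
C major shares 0: none.
B minor (natural minor) shares 4: F#m, A, Bm, D.
C# minor (harmonic minor) shares 3: F#m, A, C#m.
The most common triads (4) are shared with B minor.

B minor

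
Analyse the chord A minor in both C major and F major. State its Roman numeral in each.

vi in C major; iii in F major

The scale of C major is C D E F G A B; A is degree 6, and the triad built there (A-C-E) is minor, so it is vi.
The scale of F major is F G A Bb C D E; A is degree 3, and the triad built there (A-C-E) is minor, so it is iii.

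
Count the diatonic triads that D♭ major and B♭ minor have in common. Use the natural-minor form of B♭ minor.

7

Diatonic triads of D♭ major: D♭ (I), E♭m (ii), Fm (iii), G♭ (IV), A♭ (V), B♭m (vi), Cdim (vii°).
Diatonic triads of B♭ minor (natural minor): B♭m (i), Cdim (ii°), D♭ (III), E♭m (iv), Fm (v), G♭ (VI), A♭ (VII).
Matching root and quality in both lists: D♭, E♭m, Fm, G♭, A♭, B♭m, Cdim.
That gives 7 common triads.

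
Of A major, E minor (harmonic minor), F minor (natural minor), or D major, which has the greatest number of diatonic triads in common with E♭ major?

F minor

Triads of E♭ major: E♭ (I), Fm (ii), Gm (iii), A♭ (IV), B♭ (V), Cm (vi), Ddim (vii°).
A major shares 0: none.
E minor (harmonic minor) shares 0: none.
F minor (natural minor) shares 4: E♭, Fm, A♭, Cm.
D major shares 0: none.
The most common triads (4) are shared with F minor.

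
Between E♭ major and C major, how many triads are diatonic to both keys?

0

Diatonic triads of E♭ major: E♭ major (I), F minor (ii), G minor (iii), A♭ major (IV), B♭ major (V), C minor (vi), D diminished (vii°).
Diatonic triads of C major: C major (I), D minor (ii), E minor (iii), F major (IV), G major (V), A minor (vi), B diminished (vii°).
No triad has the same root and quality in both keys.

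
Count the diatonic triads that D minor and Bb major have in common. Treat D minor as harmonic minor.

3

Diatonic triads of D minor (harmonic minor): Dm (i), Edim (ii°), Faug (III+), Gm (iv), A (V), Bb (VI), C#dim (vii°).
Diatonic triads of Bb major: Bb (I), Cm (ii), Dm (iii), Eb (IV), F (V), Gm (vi), Adim (vii°).
Matching root and quality in both lists: Dm, Gm, Bb.
That gives 3 common triads.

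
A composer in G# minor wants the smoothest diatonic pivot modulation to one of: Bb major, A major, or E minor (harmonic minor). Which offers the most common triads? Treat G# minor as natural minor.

A major

Triads of G# minor (natural minor): G# minor (i), A# diminished (ii°), B major (III), C# minor (iv), D# minor (v), E major (VI), F# major (VII).
Bb major shares 0: none.
A major shares 2: C#m, E.
E minor (harmonic minor) shares 1: B.
The most common triads (2) are shared with A major.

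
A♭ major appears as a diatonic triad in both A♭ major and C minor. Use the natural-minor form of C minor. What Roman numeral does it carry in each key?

I in A♭ major; VI in C minor

The scale of A♭ major is A♭ B♭ C D♭ E♭ F G; A♭ is degree 1, and the triad built there (A♭-C-E♭) is major, so it is I.
The scale of C minor (natural minor) is C D E♭ F G A♭ B♭; A♭ is degree 6, and the triad built there (A♭-C-E♭) is major, so it is VI.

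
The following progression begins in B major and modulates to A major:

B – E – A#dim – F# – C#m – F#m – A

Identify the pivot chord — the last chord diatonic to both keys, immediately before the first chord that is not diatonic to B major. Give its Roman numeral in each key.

Chords diatonic to B major: B, C#m, D#m, E, F#, G#m, A#dim.
Reading the progression, the first chord not in that set is F#m, so the modulation leaves B major there.
The chord immediately before F#m is C#m, which is diatonic to both keys: ii in B major and iii in A major.

C#m — ii in B major, iii in A major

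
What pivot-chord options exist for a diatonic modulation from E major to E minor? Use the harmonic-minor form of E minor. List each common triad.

B, D#dim

Triads in E major: E major (I), F# minor (ii), G# minor (iii), A major (IV), B major (V), C# minor (vi), D# diminished (vii°).
Triads in E minor (harmonic minor): E minor (i), F# diminished (ii°), G augmented (III+), A minor (iv), B major (V), C major (VI), D# diminished (vii°).
Shared triads with their functions: B major (V in E major, V in E minor); D# diminished (vii° in E major, vii° in E minor).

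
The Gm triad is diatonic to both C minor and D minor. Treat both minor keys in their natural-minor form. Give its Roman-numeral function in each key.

The scale of C minor (natural minor) is C D Eb F G Ab Bb; G is degree 5, and the triad built there (G-Bb-D) is minor, so it is v.
The scale of D minor (natural minor) is D E F G A Bb C; G is degree 4, and the triad built there (G-Bb-D) is minor, so it is iv.

v in C minor; iv in D minor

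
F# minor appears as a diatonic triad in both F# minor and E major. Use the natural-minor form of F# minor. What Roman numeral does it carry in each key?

i in F# minor; ii in E major

The scale of F# minor (natural minor) is F# G# A B C# D E; F# is degree 1, and the triad built there (F#-A-C#) is minor, so it is i.
The scale of E major is E F# G# A B C# D#; F# is degree 2, and the triad built there (F#-A-C#) is minor, so it is ii.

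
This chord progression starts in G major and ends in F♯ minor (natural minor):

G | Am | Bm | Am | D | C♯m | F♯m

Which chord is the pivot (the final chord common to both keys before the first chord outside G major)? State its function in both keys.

D — V in G major, VI in F♯ minor

Chords diatonic to G major: G, Am, Bm, C, D, Em, F♯dim.
Reading the progression, the first chord not in that set is C♯m, so the modulation leaves G major there.
The chord immediately before C♯m is D, which is diatonic to both keys: V in G major and VI in F♯ minor.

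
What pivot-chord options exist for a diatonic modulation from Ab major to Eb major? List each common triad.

Triads in Ab major: Ab major (I), Bb minor (ii), C minor (iii), Db major (IV), Eb major (V), F minor (vi), G diminished (vii°).
Triads in Eb major: Eb major (I), F minor (ii), G minor (iii), Ab major (IV), Bb major (V), C minor (vi), D diminished (vii°).
Shared triads with their functions: Ab major (I in Ab major, IV in Eb major); C minor (iii in Ab major, vi in Eb major); Eb major (V in Ab major, I in Eb major); F minor (vi in Ab major, ii in Eb major).

Ab, Cm, Eb, Fm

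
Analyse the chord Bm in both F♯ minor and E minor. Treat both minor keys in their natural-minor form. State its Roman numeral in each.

iv in F♯ minor; v in E minor

The scale of F♯ minor (natural minor) is F♯ G♯ A B C♯ D E; B is degree 4, and the triad built there (B-D-F♯) is minor, so it is iv.
The scale of E minor (natural minor) is E F♯ G A B C D; B is degree 5, and the triad built there (B-D-F♯) is minor, so it is v.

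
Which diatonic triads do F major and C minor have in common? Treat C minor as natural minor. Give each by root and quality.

Triads in F major: F (I), Gm (ii), Am (iii), B♭ (IV), C (V), Dm (vi), Edim (vii°).
Triads in C minor (natural minor): Cm (i), Ddim (ii°), E♭ (III), Fm (iv), Gm (v), A♭ (VI), B♭ (VII).
Shared triads with their functions: Gm (ii in F major, v in C minor); B♭ (IV in F major, VII in C minor).

Gm, B♭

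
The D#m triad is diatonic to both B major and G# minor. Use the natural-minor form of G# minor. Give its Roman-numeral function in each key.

iii in B major; v in G# minor

The scale of B major is B C# D# E F# G# A#; D# is degree 3, and the triad built there (D#-F#-A#) is minor, so it is iii.
The scale of G# minor (natural minor) is G# A# B C# D# E F#; D# is degree 5, and the triad built there (D#-F#-A#) is minor, so it is v.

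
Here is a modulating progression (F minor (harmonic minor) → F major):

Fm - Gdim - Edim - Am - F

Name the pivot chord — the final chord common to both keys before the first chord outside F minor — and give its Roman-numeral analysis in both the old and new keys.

Chords diatonic to F minor: Fm, Gdim, A♭aug, B♭m, C, D♭, Edim.
Reading the progression, the first chord not in that set is Am, so the modulation leaves F minor there.
The chord immediately before Am is Edim, which is diatonic to both keys: vii° in F minor and vii° in F major.

Edim — vii° in F minor, vii° in F major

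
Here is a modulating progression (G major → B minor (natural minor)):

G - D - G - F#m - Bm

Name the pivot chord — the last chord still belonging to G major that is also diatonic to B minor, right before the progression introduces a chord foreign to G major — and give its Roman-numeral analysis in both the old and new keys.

G — I in G major, VI in B minor

Chords diatonic to G major: G, Am, Bm, C, D, Em, F#dim.
Reading the progression, the first chord not in that set is F#m, so the modulation leaves G major there.
The chord immediately before F#m is G, which is diatonic to both keys: I in G major and VI in B minor.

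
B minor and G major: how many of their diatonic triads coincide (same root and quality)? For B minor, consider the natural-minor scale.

4

Diatonic triads of B minor (natural minor): Bm (i), C#dim (ii°), D (III), Em (iv), F#m (v), G (VI), A (VII).
Diatonic triads of G major: G (I), Am (ii), Bm (iii), C (IV), D (V), Em (vi), F#dim (vii°).
Matching root and quality in both lists: Bm, D, Em, G.
That gives 4 common triads.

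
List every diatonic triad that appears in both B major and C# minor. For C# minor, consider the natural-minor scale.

Triads in B major: B (I), C#m (ii), D#m (iii), E (IV), F# (V), G#m (vi), A#dim (vii°).
Triads in C# minor (natural minor): C#m (i), D#dim (ii°), E (III), F#m (iv), G#m (v), A (VI), B (VII).
Shared triads with their functions: B (I in B major, VII in C# minor); C#m (ii in B major, i in C# minor); E (IV in B major, III in C# minor); G#m (vi in B major, v in C# minor).

B, C#m, E, G#m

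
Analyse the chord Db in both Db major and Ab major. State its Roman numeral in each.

I in Db major; IV in Ab major

The scale of Db major is Db Eb F Gb Ab Bb C; Db is degree 1, and the triad built there (Db-F-Ab) is major, so it is I.
The scale of Ab major is Ab Bb C Db Eb F G; Db is degree 4, and the triad built there (Db-F-Ab) is major, so it is IV.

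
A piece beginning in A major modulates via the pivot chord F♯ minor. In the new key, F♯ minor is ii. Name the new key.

E major

The numeral ii denotes a minor triad on scale degree 2. With F♯ on degree 2, the tonic of the new key is E.
Degree 2 carries a minor triad in major keys, so the destination is E major.
Check: the diatonic triads of E major are E (I), F♯m (ii), G♯m (iii), A (IV), B (V), C♯m (vi), D♯dim (vii°) — F♯ minor is indeed ii.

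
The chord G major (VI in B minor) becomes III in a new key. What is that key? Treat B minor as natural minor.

The numeral III denotes a major triad on scale degree 3. With G on degree 3, the tonic of the new key is E.
Degree 3 carries a major triad in natural-minor keys, so the destination is E minor.
Check: the diatonic triads of E minor (natural minor) are Em (i), F#dim (ii°), G (III), Am (iv), Bm (v), C (VI), D (VII) — G major is indeed III.

E minor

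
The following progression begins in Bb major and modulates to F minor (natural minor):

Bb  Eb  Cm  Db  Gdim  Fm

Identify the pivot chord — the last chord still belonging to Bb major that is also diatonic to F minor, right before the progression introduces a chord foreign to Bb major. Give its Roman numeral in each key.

Cm — ii in Bb major, v in F minor

Chords diatonic to Bb major: Bb, Cm, Dm, Eb, F, Gm, Adim.
Reading the progression, the first chord not in that set is Db, so the modulation leaves Bb major there.
The chord immediately before Db is Cm, which is diatonic to both keys: ii in Bb major and v in F minor.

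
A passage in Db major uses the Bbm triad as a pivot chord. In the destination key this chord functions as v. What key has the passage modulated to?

The numeral v denotes a minor triad on scale degree 5. With Bb on degree 5, the tonic of the new key is Eb.
Degree 5 carries a minor triad in natural-minor keys, so the destination is Eb minor.
Check: the diatonic triads of Eb minor (natural minor) are Ebm (i), Fdim (ii°), Gb (III), Abm (iv), Bbm (v), Cb (VI), Db (VII) — Bbm is indeed v.

Eb minor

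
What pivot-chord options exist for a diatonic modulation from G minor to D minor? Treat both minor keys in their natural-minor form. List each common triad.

Triads in G minor (natural minor): G minor (i), A diminished (ii°), Bb major (III), C minor (iv), D minor (v), Eb major (VI), F major (VII).
Triads in D minor (natural minor): D minor (i), E diminished (ii°), F major (III), G minor (iv), A minor (v), Bb major (VI), C major (VII).
Shared triads with their functions: G minor (i in G minor, iv in D minor); Bb major (III in G minor, VI in D minor); D minor (v in G minor, i in D minor); F major (VII in G minor, III in D minor).

Gm, Bb, Dm, F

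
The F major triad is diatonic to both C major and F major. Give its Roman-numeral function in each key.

IV in C major; I in F major

The scale of C major is C D E F G A B; F is degree 4, and the triad built there (F-A-C) is major, so it is IV.
The scale of F major is F G A Bb C D E; F is degree 1, and the triad built there (F-A-C) is major, so it is I.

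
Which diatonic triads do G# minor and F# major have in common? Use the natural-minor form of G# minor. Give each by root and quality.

Triads in G# minor (natural minor): G# minor (i), A# diminished (ii°), B major (III), C# minor (iv), D# minor (v), E major (VI), F# major (VII).
Triads in F# major: F# major (I), G# minor (ii), A# minor (iii), B major (IV), C# major (V), D# minor (vi), E# diminished (vii°).
Shared triads with their functions: G# minor (i in G# minor, ii in F# major); B major (III in G# minor, IV in F# major); D# minor (v in G# minor, vi in F# major); F# major (VII in G# minor, I in F# major).

G#m, B, D#m, F#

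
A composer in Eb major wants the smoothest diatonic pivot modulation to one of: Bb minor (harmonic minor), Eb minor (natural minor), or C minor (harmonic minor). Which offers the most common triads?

C minor

Triads of Eb major: Eb (I), Fm (ii), Gm (iii), Ab (IV), Bb (V), Cm (vi), Ddim (vii°).
Bb minor (harmonic minor) shares 0: none.
Eb minor (natural minor) shares 0: none.
C minor (harmonic minor) shares 4: Fm, Ab, Cm, Ddim.
The most common triads (4) are shared with C minor.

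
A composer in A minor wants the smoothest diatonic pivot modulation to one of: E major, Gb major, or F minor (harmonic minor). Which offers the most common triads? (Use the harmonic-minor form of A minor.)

E major

Triads of A minor (harmonic minor): Am (i), Bdim (ii°), Caug (III+), Dm (iv), E (V), F (VI), G#dim (vii°).
E major shares 1: E.
Gb major shares 0: none.
F minor (harmonic minor) shares 0: none.
The most common triads (1) are shared with E major.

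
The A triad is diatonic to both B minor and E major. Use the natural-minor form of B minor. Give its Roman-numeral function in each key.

VII in B minor; IV in E major

The scale of B minor (natural minor) is B C♯ D E F♯ G A; A is degree 7, and the triad built there (A-C♯-E) is major, so it is VII.
The scale of E major is E F♯ G♯ A B C♯ D♯; A is degree 4, and the triad built there (A-C♯-E) is major, so it is IV.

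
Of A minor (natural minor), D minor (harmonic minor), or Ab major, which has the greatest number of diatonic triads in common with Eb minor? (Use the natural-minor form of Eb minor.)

Triads of Eb minor (natural minor): Eb minor (i), F diminished (ii°), Gb major (III), Ab minor (iv), Bb minor (v), Cb major (VI), Db major (VII).
A minor (natural minor) shares 0: none.
D minor (harmonic minor) shares 0: none.
Ab major shares 2: Bbm, Db.
The most common triads (2) are shared with Ab major.

Ab major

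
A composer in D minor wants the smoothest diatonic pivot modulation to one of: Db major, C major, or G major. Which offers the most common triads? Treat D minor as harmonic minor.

C major

Triads of D minor (harmonic minor): D minor (i), E diminished (ii°), F augmented (III+), G minor (iv), A major (V), Bb major (VI), C# diminished (vii°).
Db major shares 0: none.
C major shares 1: Dm.
G major shares 0: none.
The most common triads (1) are shared with C major.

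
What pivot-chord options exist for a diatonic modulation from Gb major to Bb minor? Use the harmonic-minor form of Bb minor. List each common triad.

Gb, Bbm, Ebm

Triads in Gb major: Gb (I), Abm (ii), Bbm (iii), Cb (IV), Db (V), Ebm (vi), Fdim (vii°).
Triads in Bb minor (harmonic minor): Bbm (i), Cdim (ii°), Dbaug (III+), Ebm (iv), F (V), Gb (VI), Adim (vii°).
Shared triads with their functions: Gb (I in Gb major, VI in Bb minor); Bbm (iii in Gb major, i in Bb minor); Ebm (vi in Gb major, iv in Bb minor).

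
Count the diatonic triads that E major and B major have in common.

4

Diatonic triads of E major: E major (I), F# minor (ii), G# minor (iii), A major (IV), B major (V), C# minor (vi), D# diminished (vii°).
Diatonic triads of B major: B major (I), C# minor (ii), D# minor (iii), E major (IV), F# major (V), G# minor (vi), A# diminished (vii°).
Matching root and quality in both lists: E major, G# minor, B major, C# minor.
That gives 4 common triads.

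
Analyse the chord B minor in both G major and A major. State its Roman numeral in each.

iii in G major; ii in A major

The scale of G major is G A B C D E F#; B is degree 3, and the triad built there (B-D-F#) is minor, so it is iii.
The scale of A major is A B C# D E F# G#; B is degree 2, and the triad built there (B-D-F#) is minor, so it is ii.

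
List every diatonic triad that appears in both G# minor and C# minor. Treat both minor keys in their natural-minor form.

G#m, B, C#m, E

Triads in G# minor (natural minor): G#m (i), A#dim (ii°), B (III), C#m (iv), D#m (v), E (VI), F# (VII).
Triads in C# minor (natural minor): C#m (i), D#dim (ii°), E (III), F#m (iv), G#m (v), A (VI), B (VII).
Shared triads with their functions: G#m (i in G# minor, v in C# minor); B (III in G# minor, VII in C# minor); C#m (iv in G# minor, i in C# minor); E (VI in G# minor, III in C# minor).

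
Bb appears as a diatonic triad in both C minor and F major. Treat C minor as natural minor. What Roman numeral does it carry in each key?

VII in C minor; IV in F major

The scale of C minor (natural minor) is C D Eb F G Ab Bb; Bb is degree 7, and the triad built there (Bb-D-F) is major, so it is VII.
The scale of F major is F G A Bb C D E; Bb is degree 4, and the triad built there (Bb-D-F) is major, so it is IV.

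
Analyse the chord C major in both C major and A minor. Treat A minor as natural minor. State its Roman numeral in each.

The scale of C major is C D E F G A B; C is degree 1, and the triad built there (C-E-G) is major, so it is I.
The scale of A minor (natural minor) is A B C D E F G; C is degree 3, and the triad built there (C-E-G) is major, so it is III.

I in C major; III in A minor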